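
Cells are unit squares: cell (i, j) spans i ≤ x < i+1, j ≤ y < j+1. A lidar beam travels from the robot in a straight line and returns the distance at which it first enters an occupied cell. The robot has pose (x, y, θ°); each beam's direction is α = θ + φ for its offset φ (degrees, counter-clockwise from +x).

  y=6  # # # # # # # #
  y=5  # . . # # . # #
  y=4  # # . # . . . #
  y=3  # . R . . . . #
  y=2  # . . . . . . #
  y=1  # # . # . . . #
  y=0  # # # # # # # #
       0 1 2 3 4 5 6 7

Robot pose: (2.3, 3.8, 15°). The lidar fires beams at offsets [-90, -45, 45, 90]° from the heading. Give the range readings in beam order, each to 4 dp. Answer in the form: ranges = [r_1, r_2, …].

ranges = [2.7046, 5.4271, 1.4000, 1.1591]

beam 1: φ=-90°, α=285°
  dir = (cos 285°, sin 285°) = (0.2588, -0.9659); from cell (2,3)
  next x-line at t=2.7046, next y-line at t=0.8282; Δt_x=3.8637, Δt_y=1.0353
    y: enter (2,2) at t=0.8282
    y: enter (2,1) at t=1.8635
    x: enter (3,1) at t=2.7046 ← occupied
  → r_1 = 2.7046
beam 2: φ=-45°, α=330°
  dir = (cos 330°, sin 330°) = (0.8660, -0.5000); from cell (2,3)
  next x-line at t=0.8083, next y-line at t=1.6000; Δt_x=1.1547, Δt_y=2.0000
    x: enter (3,3) at t=0.8083
    y: enter (3,2) at t=1.6000
    x: enter (4,2) at t=1.9630
    x: enter (5,2) at t=3.1177
    y: enter (5,1) at t=3.6000
    x: enter (6,1) at t=4.2724
    x: enter (7,1) at t=5.4271 ← occupied
  → r_2 = 5.4271
beam 3: φ=45°, α=60°
  dir = (cos 60°, sin 60°) = (0.5000, 0.8660); from cell (2,3)
  next x-line at t=1.4000, next y-line at t=0.2309; Δt_x=2.0000, Δt_y=1.1547
    y: enter (2,4) at t=0.2309
    y: enter (2,5) at t=1.3856
    x: enter (3,5) at t=1.4000 ← occupied
  → r_3 = 1.4000
beam 4: φ=90°, α=105°
  dir = (cos 105°, sin 105°) = (-0.2588, 0.9659); from cell (2,3)
  next x-line at t=1.1591, next y-line at t=0.2071; Δt_x=3.8637, Δt_y=1.0353
    y: enter (2,4) at t=0.2071
    x: enter (1,4) at t=1.1591 ← occupied
  → r_4 = 1.1591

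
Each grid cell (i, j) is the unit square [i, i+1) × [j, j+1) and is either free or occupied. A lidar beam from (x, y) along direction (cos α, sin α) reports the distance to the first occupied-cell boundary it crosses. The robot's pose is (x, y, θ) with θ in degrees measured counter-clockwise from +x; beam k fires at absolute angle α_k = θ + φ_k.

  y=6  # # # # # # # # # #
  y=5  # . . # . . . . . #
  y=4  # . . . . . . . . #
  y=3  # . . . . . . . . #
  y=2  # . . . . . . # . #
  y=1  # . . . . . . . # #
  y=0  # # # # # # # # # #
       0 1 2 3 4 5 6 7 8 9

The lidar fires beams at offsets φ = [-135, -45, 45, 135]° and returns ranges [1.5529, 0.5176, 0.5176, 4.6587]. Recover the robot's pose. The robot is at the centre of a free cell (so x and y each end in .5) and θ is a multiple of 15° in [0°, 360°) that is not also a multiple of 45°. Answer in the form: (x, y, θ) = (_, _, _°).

(x, y, θ) = (1.5, 5.5, 150°)

Enumerate (i+0.5, j+0.5, θ) over the 37 free cells and 16 admissible headings. For each, cast all 4 beams and compare to the given ranges.
  (8.5, 2.5, 210°): beam 1 = 1.9319 ≠ 1.5529 ✗
  (8.5, 3.5, 105°): beam 1 = 0.5774 ≠ 1.5529 ✗
  (5.5, 5.5, 330°): beam 2 = 4.6587 ≠ 0.5176 ✗
  (2.5, 1.5, 195°): beam 1 = 5.1962 ≠ 1.5529 ✗
  …
  (1.5, 5.5, 150°): r_1=1.5529, r_2=0.5176, r_3=0.5176, r_4=4.6587 — all match ✓
Only this pose fits every beam.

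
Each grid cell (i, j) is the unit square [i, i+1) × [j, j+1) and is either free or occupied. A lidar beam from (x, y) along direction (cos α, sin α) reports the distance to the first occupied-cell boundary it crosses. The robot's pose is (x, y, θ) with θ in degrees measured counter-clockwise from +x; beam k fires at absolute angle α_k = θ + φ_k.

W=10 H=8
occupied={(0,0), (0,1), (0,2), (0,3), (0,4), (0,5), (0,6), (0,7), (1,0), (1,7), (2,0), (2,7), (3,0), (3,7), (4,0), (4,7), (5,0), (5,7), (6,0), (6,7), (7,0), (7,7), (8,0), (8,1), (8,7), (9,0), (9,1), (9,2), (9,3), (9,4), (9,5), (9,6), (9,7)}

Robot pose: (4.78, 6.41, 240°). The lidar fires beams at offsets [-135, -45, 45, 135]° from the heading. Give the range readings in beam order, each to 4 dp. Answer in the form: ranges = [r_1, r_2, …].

ranges = [0.6108, 3.9133, 5.6008, 2.2796]

beam 1: φ=-135°, α=105°
  dir = (cos 105°, sin 105°) = (-0.2588, 0.9659); from cell (4,6)
  next x-line at t=3.0137, next y-line at t=0.6108; Δt_x=3.8637, Δt_y=1.0353
    y: enter (4,7) at t=0.6108 ← occupied
  → r_1 = 0.6108
beam 2: φ=-45°, α=195°
  dir = (cos 195°, sin 195°) = (-0.9659, -0.2588); from cell (4,6)
  next x-line at t=0.8075, next y-line at t=1.5841; Δt_x=1.0353, Δt_y=3.8637
    x: enter (3,6) at t=0.8075
    y: enter (3,5) at t=1.5841
    x: enter (2,5) at t=1.8428
    x: enter (1,5) at t=2.8781
    x: enter (0,5) at t=3.9133 ← occupied
  → r_2 = 3.9133
beam 3: φ=45°, α=285°
  dir = (cos 285°, sin 285°) = (0.2588, -0.9659); from cell (4,6)
  next x-line at t=0.8500, next y-line at t=0.4245; Δt_x=3.8637, Δt_y=1.0353
    y: enter (4,5) at t=0.4245
    x: enter (5,5) at t=0.8500
    y: enter (5,4) at t=1.4597
    y: enter (5,3) at t=2.4950
    y: enter (5,2) at t=3.5303
    y: enter (5,1) at t=4.5656
    x: enter (6,1) at t=4.7137
    y: enter (6,0) at t=5.6008 ← occupied
  → r_3 = 5.6008
beam 4: φ=135°, α=15°
  dir = (cos 15°, sin 15°) = (0.9659, 0.2588); from cell (4,6)
  next x-line at t=0.2278, next y-line at t=2.2796; Δt_x=1.0353, Δt_y=3.8637
    x: enter (5,6) at t=0.2278
    x: enter (6,6) at t=1.2630
    y: enter (6,7) at t=2.2796 ← occupied
  → r_4 = 2.2796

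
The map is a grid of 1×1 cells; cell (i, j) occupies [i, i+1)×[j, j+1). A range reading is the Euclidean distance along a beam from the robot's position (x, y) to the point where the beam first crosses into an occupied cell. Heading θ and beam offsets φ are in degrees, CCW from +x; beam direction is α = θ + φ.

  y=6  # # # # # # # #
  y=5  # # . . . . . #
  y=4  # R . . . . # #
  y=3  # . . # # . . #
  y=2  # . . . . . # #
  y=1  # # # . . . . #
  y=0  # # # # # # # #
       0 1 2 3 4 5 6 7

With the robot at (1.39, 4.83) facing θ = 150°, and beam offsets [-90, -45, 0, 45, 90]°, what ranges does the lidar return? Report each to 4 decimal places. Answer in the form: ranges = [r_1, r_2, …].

beam 1: φ=-90°, α=60°
  d=(0.5000,0.8660)  start (1,4)  tX=1.2200 tY=0.1963  stride 1/|dx|=2.0000 1/|dy|=1.1547
    cross y-line → (1,5), t=0.1963 (wall)
  → r_1 = 0.1963
beam 2: φ=-45°, α=105°
  d=(-0.2588,0.9659)  start (1,4)  tX=1.5068 tY=0.1760  stride 1/|dx|=3.8637 1/|dy|=1.0353
    cross y-line → (1,5), t=0.1760 (wall)
  → r_2 = 0.1760
beam 3: φ=0°, α=150°
  d=(-0.8660,0.5000)  start (1,4)  tX=0.4503 tY=0.3400  stride 1/|dx|=1.1547 1/|dy|=2.0000
    cross y-line → (1,5), t=0.3400 (wall)
  → r_3 = 0.3400
beam 4: φ=45°, α=195°
  d=(-0.9659,-0.2588)  start (1,4)  tX=0.4038 tY=3.2069  stride 1/|dx|=1.0353 1/|dy|=3.8637
    cross x-line → (0,4), t=0.4038 (wall)
  → r_4 = 0.4038
beam 5: φ=90°, α=240°
  d=(-0.5000,-0.8660)  start (1,4)  tX=0.7800 tY=0.9584  stride 1/|dx|=2.0000 1/|dy|=1.1547
    cross x-line → (0,4), t=0.7800 (wall)
  → r_5 = 0.7800

ranges = [0.1963, 0.1760, 0.3400, 0.4038, 0.7800]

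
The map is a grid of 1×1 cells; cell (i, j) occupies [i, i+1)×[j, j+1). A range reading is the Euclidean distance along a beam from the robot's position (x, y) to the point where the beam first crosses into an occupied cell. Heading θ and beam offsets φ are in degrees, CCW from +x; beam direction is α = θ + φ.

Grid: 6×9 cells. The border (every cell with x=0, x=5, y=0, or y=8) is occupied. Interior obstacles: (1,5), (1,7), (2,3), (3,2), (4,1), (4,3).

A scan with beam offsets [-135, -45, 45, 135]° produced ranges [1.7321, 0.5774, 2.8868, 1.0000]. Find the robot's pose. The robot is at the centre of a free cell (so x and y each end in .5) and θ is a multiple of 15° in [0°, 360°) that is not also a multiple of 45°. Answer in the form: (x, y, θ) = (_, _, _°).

(x, y, θ) = (2.5, 4.5, 345°)

The pose lattice has 22·16 = 352 candidates. Test each by forward raycasting.
  (3.5, 1.5, 300°): beam 1 = 2.5882 ≠ 1.7321 ✗
  (2.5, 7.5, 60°): beam 1 = 4.6587 ≠ 1.7321 ✗
  (4.5, 4.5, 120°): beam 1 = 0.5176 ≠ 1.7321 ✗
  (4.5, 5.5, 165°): beam 1 = 0.5774 ≠ 1.7321 ✗
  (1.5, 6.5, 300°): beam 1 = 0.5176 ≠ 1.7321 ✗
  …
  (2.5, 4.5, 345°): r_1=1.7321, r_2=0.5774, r_3=2.8868, r_4=1.0000 — all match ✓
Unique over the lattice → pose = (2.5, 4.5, 345°).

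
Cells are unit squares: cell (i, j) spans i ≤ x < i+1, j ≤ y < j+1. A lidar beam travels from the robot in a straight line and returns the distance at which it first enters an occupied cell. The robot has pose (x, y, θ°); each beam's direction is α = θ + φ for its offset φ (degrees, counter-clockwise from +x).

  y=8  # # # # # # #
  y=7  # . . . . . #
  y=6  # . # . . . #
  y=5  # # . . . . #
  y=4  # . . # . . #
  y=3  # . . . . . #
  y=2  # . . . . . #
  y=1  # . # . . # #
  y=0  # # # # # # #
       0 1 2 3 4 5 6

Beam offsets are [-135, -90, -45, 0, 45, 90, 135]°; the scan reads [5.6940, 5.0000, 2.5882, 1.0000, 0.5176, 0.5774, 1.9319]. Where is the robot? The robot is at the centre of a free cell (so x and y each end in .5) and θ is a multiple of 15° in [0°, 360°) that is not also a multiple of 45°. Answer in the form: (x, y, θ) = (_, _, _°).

(x, y, θ) = (3.5, 7.5, 30°)

Enumerate (i+0.5, j+0.5, θ) over the 30 free cells and 16 admissible headings. For each, cast all 7 beams and compare to the given ranges.
  (2.5, 5.5, 285°): beam 1 = 0.5774 ≠ 5.6940 ✗
  (1.5, 7.5, 330°): beam 1 = 0.5176 ≠ 5.6940 ✗
  (2.5, 2.5, 300°): beam 1 = 1.5529 ≠ 5.6940 ✗
  …
  (3.5, 7.5, 30°): r_1=5.6940, r_2=5.0000, r_3=2.5882, r_4=1.0000, r_5=0.5176, r_6=0.5774, r_7=1.9319 — all match ✓
Unique over the lattice → pose = (3.5, 7.5, 30°).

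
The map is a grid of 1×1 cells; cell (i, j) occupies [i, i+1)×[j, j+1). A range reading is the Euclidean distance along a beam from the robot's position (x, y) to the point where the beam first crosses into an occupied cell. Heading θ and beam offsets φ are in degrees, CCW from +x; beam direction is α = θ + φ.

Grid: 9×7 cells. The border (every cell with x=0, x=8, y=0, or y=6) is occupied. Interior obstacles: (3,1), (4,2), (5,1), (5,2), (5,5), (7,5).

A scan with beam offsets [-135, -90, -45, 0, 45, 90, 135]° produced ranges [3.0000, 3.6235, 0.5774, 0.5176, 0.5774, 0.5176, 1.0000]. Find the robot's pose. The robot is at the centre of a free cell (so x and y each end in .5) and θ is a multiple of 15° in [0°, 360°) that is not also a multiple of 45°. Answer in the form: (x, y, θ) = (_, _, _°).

The pose lattice has 29·16 = 464 candidates. Test each by forward raycasting.
  (7.5, 2.5, 75°): beam 1 = 1.0000 ≠ 3.0000 ✗
  (4.5, 5.5, 60°): beam 1 = 2.5882 ≠ 3.0000 ✗
  (1.5, 2.5, 75°): beam 1 = 1.7321 ≠ 3.0000 ✗
  …
  (6.5, 1.5, 195°): r_1=3.0000, r_2=3.6235, r_3=0.5774, r_4=0.5176, r_5=0.5774, r_6=0.5176, r_7=1.0000 — all match ✓
No second candidate reproduces the full scan.

(x, y, θ) = (6.5, 1.5, 195°)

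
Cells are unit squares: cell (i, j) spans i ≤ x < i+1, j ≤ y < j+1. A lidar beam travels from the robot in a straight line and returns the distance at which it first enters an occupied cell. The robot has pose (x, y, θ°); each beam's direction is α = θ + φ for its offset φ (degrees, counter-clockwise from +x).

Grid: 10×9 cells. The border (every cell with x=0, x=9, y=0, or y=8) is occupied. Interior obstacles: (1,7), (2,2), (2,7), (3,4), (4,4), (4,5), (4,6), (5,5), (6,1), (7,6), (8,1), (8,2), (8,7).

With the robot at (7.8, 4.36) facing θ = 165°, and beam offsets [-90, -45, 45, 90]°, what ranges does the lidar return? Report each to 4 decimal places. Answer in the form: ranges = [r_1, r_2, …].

ranges = [2.7331, 4.2031, 6.7200, 3.0910]

beam 1: φ=-90°, α=75°
  d=(0.2588,0.9659)  start (7,4)  tX=0.7727 tY=0.6626  stride 1/|dx|=3.8637 1/|dy|=1.0353
    cross y-line → (7,5), t=0.6626
    cross x-line → (8,5), t=0.7727
    cross y-line → (8,6), t=1.6979
    cross y-line → (8,7), t=2.7331 (wall)
  → r_1 = 2.7331
beam 2: φ=-45°, α=120°
  d=(-0.5000,0.8660)  start (7,4)  tX=1.6000 tY=0.7390  stride 1/|dx|=2.0000 1/|dy|=1.1547
    cross y-line → (7,5), t=0.7390
    cross x-line → (6,5), t=1.6000
    cross y-line → (6,6), t=1.8937
    cross y-line → (6,7), t=3.0484
    cross x-line → (5,7), t=3.6000
    cross y-line → (5,8), t=4.2031 (wall)
  → r_2 = 4.2031
beam 3: φ=45°, α=210°
  d=(-0.8660,-0.5000)  start (7,4)  tX=0.9238 tY=0.7200  stride 1/|dx|=1.1547 1/|dy|=2.0000
    cross y-line → (7,3), t=0.7200
    cross x-line → (6,3), t=0.9238
    cross x-line → (5,3), t=2.0785
    cross y-line → (5,2), t=2.7200
    cross x-line → (4,2), t=3.2332
    cross x-line → (3,2), t=4.3879
    cross y-line → (3,1), t=4.7200
    cross x-line → (2,1), t=5.5426
    cross x-line → (1,1), t=6.6973
    cross y-line → (1,0), t=6.7200 (wall)
  → r_3 = 6.7200
beam 4: φ=90°, α=255°
  d=(-0.2588,-0.9659)  start (7,4)  tX=3.0910 tY=0.3727  stride 1/|dx|=3.8637 1/|dy|=1.0353
    cross y-line → (7,3), t=0.3727
    cross y-line → (7,2), t=1.4080
    cross y-line → (7,1), t=2.4433
    cross x-line → (6,1), t=3.0910 (wall)
  → r_4 = 3.0910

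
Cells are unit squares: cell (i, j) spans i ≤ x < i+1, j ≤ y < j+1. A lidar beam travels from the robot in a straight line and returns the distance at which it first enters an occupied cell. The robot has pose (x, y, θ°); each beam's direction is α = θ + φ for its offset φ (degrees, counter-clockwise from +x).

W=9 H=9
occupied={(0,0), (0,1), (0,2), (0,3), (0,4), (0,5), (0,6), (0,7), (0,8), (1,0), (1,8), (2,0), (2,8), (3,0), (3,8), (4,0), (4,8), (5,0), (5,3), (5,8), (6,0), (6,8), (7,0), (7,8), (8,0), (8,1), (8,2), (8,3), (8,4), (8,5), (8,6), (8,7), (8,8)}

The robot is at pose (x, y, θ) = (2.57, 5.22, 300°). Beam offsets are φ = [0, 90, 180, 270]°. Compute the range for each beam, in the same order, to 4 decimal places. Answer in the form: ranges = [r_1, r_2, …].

beam 1: φ=0°, α=300°
  direction (0.5000, -0.8660); cell (2,5); t to first gridline: x 0.8600, y 0.2540 (then +2.0000 / +1.1547)
    (2,4) via y @ 0.2540
    (3,4) via x @ 0.8600
    (3,3) via y @ 1.4087
    (3,2) via y @ 2.5634
    (4,2) via x @ 2.8600
    (4,1) via y @ 3.7181
    (5,1) via x @ 4.8600
    (5,0) via y @ 4.8728  # hit
  → r_1 = 4.8728
beam 2: φ=90°, α=30°
  direction (0.8660, 0.5000); cell (2,5); t to first gridline: x 0.4965, y 1.5600 (then +1.1547 / +2.0000)
    (3,5) via x @ 0.4965
    (3,6) via y @ 1.5600
    (4,6) via x @ 1.6512
    (5,6) via x @ 2.8059
    (5,7) via y @ 3.5600
    (6,7) via x @ 3.9606
    (7,7) via x @ 5.1153
    (7,8) via y @ 5.5600  # hit
  → r_2 = 5.5600
beam 3: φ=180°, α=120°
  direction (-0.5000, 0.8660); cell (2,5); t to first gridline: x 1.1400, y 0.9007 (then +2.0000 / +1.1547)
    (2,6) via y @ 0.9007
    (1,6) via x @ 1.1400
    (1,7) via y @ 2.0554
    (0,7) via x @ 3.1400  # hit
  → r_3 = 3.1400
beam 4: φ=270°, α=210°
  direction (-0.8660, -0.5000); cell (2,5); t to first gridline: x 0.6582, y 0.4400 (then +1.1547 / +2.0000)
    (2,4) via y @ 0.4400
    (1,4) via x @ 0.6582
    (0,4) via x @ 1.8129  # hit
  → r_4 = 1.8129

ranges = [4.8728, 5.5600, 3.1400, 1.8129]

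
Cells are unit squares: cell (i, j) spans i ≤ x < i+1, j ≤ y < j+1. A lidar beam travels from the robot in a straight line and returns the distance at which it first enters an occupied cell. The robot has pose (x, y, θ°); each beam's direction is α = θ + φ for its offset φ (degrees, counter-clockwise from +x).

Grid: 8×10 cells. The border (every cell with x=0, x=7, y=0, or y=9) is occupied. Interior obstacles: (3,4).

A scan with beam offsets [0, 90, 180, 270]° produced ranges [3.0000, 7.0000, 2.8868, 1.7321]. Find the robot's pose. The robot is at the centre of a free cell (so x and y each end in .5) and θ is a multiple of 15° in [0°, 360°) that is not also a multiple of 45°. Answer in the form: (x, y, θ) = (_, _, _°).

(x, y, θ) = (3.5, 2.5, 330°)

Candidates: 47 free-cell centres × 16 headings = 752 poses. Raycast each; keep the one whose scan matches to 4 dp.
  (2.5, 2.5, 15°): beam 1 = 4.6587 ≠ 3.0000 ✗
  (5.5, 7.5, 330°): beam 1 = 1.7321 ≠ 3.0000 ✗
  (1.5, 2.5, 60°): beam 1 = 7.5056 ≠ 3.0000 ✗
  …
  (3.5, 2.5, 330°): r_1=3.0000, r_2=7.0000, r_3=2.8868, r_4=1.7321 — all match ✓
No second candidate reproduces the full scan.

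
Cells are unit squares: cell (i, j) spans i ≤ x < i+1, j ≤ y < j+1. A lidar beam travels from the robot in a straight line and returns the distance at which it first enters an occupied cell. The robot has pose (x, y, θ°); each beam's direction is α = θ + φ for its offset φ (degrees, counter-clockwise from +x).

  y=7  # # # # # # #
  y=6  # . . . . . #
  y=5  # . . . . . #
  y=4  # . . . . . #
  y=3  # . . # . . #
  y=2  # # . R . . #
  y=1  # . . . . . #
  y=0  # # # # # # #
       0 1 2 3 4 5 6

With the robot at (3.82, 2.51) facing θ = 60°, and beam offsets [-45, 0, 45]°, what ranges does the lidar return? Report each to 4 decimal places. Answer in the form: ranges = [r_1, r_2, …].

beam 1: φ=-45°, α=15°
  dir = (cos 15°, sin 15°) = (0.9659, 0.2588); from cell (3,2)
  next x-line at t=0.1863, next y-line at t=1.8932; Δt_x=1.0353, Δt_y=3.8637
    x: enter (4,2) at t=0.1863
    x: enter (5,2) at t=1.2216
    y: enter (5,3) at t=1.8932
    x: enter (6,3) at t=2.2569 ← occupied
  → r_1 = 2.2569
beam 2: φ=0°, α=60°
  dir = (cos 60°, sin 60°) = (0.5000, 0.8660); from cell (3,2)
  next x-line at t=0.3600, next y-line at t=0.5658; Δt_x=2.0000, Δt_y=1.1547
    x: enter (4,2) at t=0.3600
    y: enter (4,3) at t=0.5658
    y: enter (4,4) at t=1.7205
    x: enter (5,4) at t=2.3600
    y: enter (5,5) at t=2.8752
    y: enter (5,6) at t=4.0299
    x: enter (6,6) at t=4.3600 ← occupied
  → r_2 = 4.3600
beam 3: φ=45°, α=105°
  dir = (cos 105°, sin 105°) = (-0.2588, 0.9659); from cell (3,2)
  next x-line at t=3.1682, next y-line at t=0.5073; Δt_x=3.8637, Δt_y=1.0353
    y: enter (3,3) at t=0.5073 ← occupied
  → r_3 = 0.5073

ranges = [2.2569, 4.3600, 0.5073]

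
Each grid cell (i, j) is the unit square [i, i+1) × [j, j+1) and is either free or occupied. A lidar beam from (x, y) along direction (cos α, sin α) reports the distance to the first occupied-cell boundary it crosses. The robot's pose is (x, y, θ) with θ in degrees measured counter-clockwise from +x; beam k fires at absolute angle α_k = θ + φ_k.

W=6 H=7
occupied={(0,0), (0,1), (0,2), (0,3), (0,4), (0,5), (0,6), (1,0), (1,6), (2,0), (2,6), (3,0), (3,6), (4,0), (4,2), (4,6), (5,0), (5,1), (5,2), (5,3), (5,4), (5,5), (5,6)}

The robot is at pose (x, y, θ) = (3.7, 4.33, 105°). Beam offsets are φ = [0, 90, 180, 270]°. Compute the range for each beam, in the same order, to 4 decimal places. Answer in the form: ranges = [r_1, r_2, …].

beam 1: φ=0°, α=105°
  dir = (cos 105°, sin 105°) = (-0.2588, 0.9659); from cell (3,4)
  next x-line at t=2.7046, next y-line at t=0.6936; Δt_x=3.8637, Δt_y=1.0353
    y: enter (3,5) at t=0.6936
    y: enter (3,6) at t=1.7289 ← occupied
  → r_1 = 1.7289
beam 2: φ=90°, α=195°
  dir = (cos 195°, sin 195°) = (-0.9659, -0.2588); from cell (3,4)
  next x-line at t=0.7247, next y-line at t=1.2750; Δt_x=1.0353, Δt_y=3.8637
    x: enter (2,4) at t=0.7247
    y: enter (2,3) at t=1.2750
    x: enter (1,3) at t=1.7600
    x: enter (0,3) at t=2.7952 ← occupied
  → r_2 = 2.7952
beam 3: φ=180°, α=285°
  dir = (cos 285°, sin 285°) = (0.2588, -0.9659); from cell (3,4)
  next x-line at t=1.1591, next y-line at t=0.3416; Δt_x=3.8637, Δt_y=1.0353
    y: enter (3,3) at t=0.3416
    x: enter (4,3) at t=1.1591
    y: enter (4,2) at t=1.3769 ← occupied
  → r_3 = 1.3769
beam 4: φ=270°, α=15°
  dir = (cos 15°, sin 15°) = (0.9659, 0.2588); from cell (3,4)
  next x-line at t=0.3106, next y-line at t=2.5887; Δt_x=1.0353, Δt_y=3.8637
    x: enter (4,4) at t=0.3106
    x: enter (5,4) at t=1.3459 ← occupied
  → r_4 = 1.3459

ranges = [1.7289, 2.7952, 1.3769, 1.3459]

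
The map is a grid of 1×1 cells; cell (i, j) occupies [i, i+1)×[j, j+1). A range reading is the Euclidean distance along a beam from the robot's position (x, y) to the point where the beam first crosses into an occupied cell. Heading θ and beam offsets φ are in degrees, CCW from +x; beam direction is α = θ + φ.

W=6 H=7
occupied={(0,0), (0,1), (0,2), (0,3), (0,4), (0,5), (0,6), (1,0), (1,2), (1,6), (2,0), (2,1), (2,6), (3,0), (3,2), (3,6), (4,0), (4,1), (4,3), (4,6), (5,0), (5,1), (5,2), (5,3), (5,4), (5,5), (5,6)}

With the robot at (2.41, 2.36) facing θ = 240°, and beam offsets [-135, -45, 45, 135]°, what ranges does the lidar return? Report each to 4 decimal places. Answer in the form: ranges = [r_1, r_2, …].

beam 1: φ=-135°, α=105°
  dir = (cos 105°, sin 105°) = (-0.2588, 0.9659); from cell (2,2)
  next x-line at t=1.5841, next y-line at t=0.6626; Δt_x=3.8637, Δt_y=1.0353
    y: enter (2,3) at t=0.6626
    x: enter (1,3) at t=1.5841
    y: enter (1,4) at t=1.6979
    y: enter (1,5) at t=2.7331
    y: enter (1,6) at t=3.7684 ← occupied
  → r_1 = 3.7684
beam 2: φ=-45°, α=195°
  dir = (cos 195°, sin 195°) = (-0.9659, -0.2588); from cell (2,2)
  next x-line at t=0.4245, next y-line at t=1.3909; Δt_x=1.0353, Δt_y=3.8637
    x: enter (1,2) at t=0.4245 ← occupied
  → r_2 = 0.4245
beam 3: φ=45°, α=285°
  dir = (cos 285°, sin 285°) = (0.2588, -0.9659); from cell (2,2)
  next x-line at t=2.2796, next y-line at t=0.3727; Δt_x=3.8637, Δt_y=1.0353
    y: enter (2,1) at t=0.3727 ← occupied
  → r_3 = 0.3727
beam 4: φ=135°, α=15°
  dir = (cos 15°, sin 15°) = (0.9659, 0.2588); from cell (2,2)
  next x-line at t=0.6108, next y-line at t=2.4728; Δt_x=1.0353, Δt_y=3.8637
    x: enter (3,2) at t=0.6108 ← occupied
  → r_4 = 0.6108

ranges = [3.7684, 0.4245, 0.3727, 0.6108]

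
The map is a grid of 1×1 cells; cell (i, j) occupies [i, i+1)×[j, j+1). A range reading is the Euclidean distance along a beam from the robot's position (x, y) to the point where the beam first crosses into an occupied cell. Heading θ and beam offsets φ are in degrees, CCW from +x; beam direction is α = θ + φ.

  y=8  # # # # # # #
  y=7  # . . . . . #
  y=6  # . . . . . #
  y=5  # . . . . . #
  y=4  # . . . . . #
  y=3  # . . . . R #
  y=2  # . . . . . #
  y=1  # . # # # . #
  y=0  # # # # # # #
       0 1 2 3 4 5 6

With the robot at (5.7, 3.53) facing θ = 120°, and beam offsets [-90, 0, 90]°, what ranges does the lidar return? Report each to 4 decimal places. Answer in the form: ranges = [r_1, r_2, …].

ranges = [0.3464, 5.1615, 3.0600]

beam 1: φ=-90°, α=30°
  direction (0.8660, 0.5000); cell (5,3); t to first gridline: x 0.3464, y 0.9400 (then +1.1547 / +2.0000)
    (6,3) via x @ 0.3464  # hit
  → r_1 = 0.3464
beam 2: φ=0°, α=120°
  direction (-0.5000, 0.8660); cell (5,3); t to first gridline: x 1.4000, y 0.5427 (then +2.0000 / +1.1547)
    (5,4) via y @ 0.5427
    (4,4) via x @ 1.4000
    (4,5) via y @ 1.6974
    (4,6) via y @ 2.8521
    (3,6) via x @ 3.4000
    (3,7) via y @ 4.0068
    (3,8) via y @ 5.1615  # hit
  → r_2 = 5.1615
beam 3: φ=90°, α=210°
  direction (-0.8660, -0.5000); cell (5,3); t to first gridline: x 0.8083, y 1.0600 (then +1.1547 / +2.0000)
    (4,3) via x @ 0.8083
    (4,2) via y @ 1.0600
    (3,2) via x @ 1.9630
    (3,1) via y @ 3.0600  # hit
  → r_3 = 3.0600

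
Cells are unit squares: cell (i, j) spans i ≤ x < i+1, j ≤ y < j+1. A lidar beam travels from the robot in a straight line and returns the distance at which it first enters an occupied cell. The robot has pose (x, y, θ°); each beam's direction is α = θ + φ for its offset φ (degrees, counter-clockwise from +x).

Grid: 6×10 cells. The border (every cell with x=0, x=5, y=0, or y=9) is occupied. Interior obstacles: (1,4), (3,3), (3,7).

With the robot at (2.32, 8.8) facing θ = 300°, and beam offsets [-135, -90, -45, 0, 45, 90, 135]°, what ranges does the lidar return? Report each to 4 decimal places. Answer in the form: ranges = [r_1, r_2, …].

beam 1: φ=-135°, α=165°
  dir = (cos 165°, sin 165°) = (-0.9659, 0.2588); from cell (2,8)
  next x-line at t=0.3313, next y-line at t=0.7727; Δt_x=1.0353, Δt_y=3.8637
    x: enter (1,8) at t=0.3313
    y: enter (1,9) at t=0.7727 ← occupied
  → r_1 = 0.7727
beam 2: φ=-90°, α=210°
  dir = (cos 210°, sin 210°) = (-0.8660, -0.5000); from cell (2,8)
  next x-line at t=0.3695, next y-line at t=1.6000; Δt_x=1.1547, Δt_y=2.0000
    x: enter (1,8) at t=0.3695
    x: enter (0,8) at t=1.5242 ← occupied
  → r_2 = 1.5242
beam 3: φ=-45°, α=255°
  dir = (cos 255°, sin 255°) = (-0.2588, -0.9659); from cell (2,8)
  next x-line at t=1.2364, next y-line at t=0.8282; Δt_x=3.8637, Δt_y=1.0353
    y: enter (2,7) at t=0.8282
    x: enter (1,7) at t=1.2364
    y: enter (1,6) at t=1.8635
    y: enter (1,5) at t=2.8988
    y: enter (1,4) at t=3.9340 ← occupied
  → r_3 = 3.9340
beam 4: φ=0°, α=300°
  dir = (cos 300°, sin 300°) = (0.5000, -0.8660); from cell (2,8)
  next x-line at t=1.3600, next y-line at t=0.9238; Δt_x=2.0000, Δt_y=1.1547
    y: enter (2,7) at t=0.9238
    x: enter (3,7) at t=1.3600 ← occupied
  → r_4 = 1.3600
beam 5: φ=45°, α=345°
  dir = (cos 345°, sin 345°) = (0.9659, -0.2588); from cell (2,8)
  next x-line at t=0.7040, next y-line at t=3.0910; Δt_x=1.0353, Δt_y=3.8637
    x: enter (3,8) at t=0.7040
    x: enter (4,8) at t=1.7393
    x: enter (5,8) at t=2.7745 ← occupied
  → r_5 = 2.7745
beam 6: φ=90°, α=30°
  dir = (cos 30°, sin 30°) = (0.8660, 0.5000); from cell (2,8)
  next x-line at t=0.7852, next y-line at t=0.4000; Δt_x=1.1547, Δt_y=2.0000
    y: enter (2,9) at t=0.4000 ← occupied
  → r_6 = 0.4000
beam 7: φ=135°, α=75°
  dir = (cos 75°, sin 75°) = (0.2588, 0.9659); from cell (2,8)
  next x-line at t=2.6273, next y-line at t=0.2071; Δt_x=3.8637, Δt_y=1.0353
    y: enter (2,9) at t=0.2071 ← occupied
  → r_7 = 0.2071

ranges = [0.7727, 1.5242, 3.9340, 1.3600, 2.7745, 0.4000, 0.2071]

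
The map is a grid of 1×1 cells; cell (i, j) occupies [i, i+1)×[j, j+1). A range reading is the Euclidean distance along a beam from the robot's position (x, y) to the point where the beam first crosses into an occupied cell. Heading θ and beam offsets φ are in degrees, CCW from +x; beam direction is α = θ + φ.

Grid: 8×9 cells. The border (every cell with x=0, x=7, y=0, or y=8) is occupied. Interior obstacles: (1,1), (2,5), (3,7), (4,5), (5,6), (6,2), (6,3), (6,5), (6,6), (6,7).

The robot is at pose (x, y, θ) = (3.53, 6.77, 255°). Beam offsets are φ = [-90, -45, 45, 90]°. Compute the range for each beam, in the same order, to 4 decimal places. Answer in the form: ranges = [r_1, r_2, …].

ranges = [2.6192, 1.5400, 0.9400, 1.5219]

beam 1: φ=-90°, α=165°
  dir = (cos 165°, sin 165°) = (-0.9659, 0.2588); from cell (3,6)
  next x-line at t=0.5487, next y-line at t=0.8887; Δt_x=1.0353, Δt_y=3.8637
    x: enter (2,6) at t=0.5487
    y: enter (2,7) at t=0.8887
    x: enter (1,7) at t=1.5840
    x: enter (0,7) at t=2.6192 ← occupied
  → r_1 = 2.6192
beam 2: φ=-45°, α=210°
  dir = (cos 210°, sin 210°) = (-0.8660, -0.5000); from cell (3,6)
  next x-line at t=0.6120, next y-line at t=1.5400; Δt_x=1.1547, Δt_y=2.0000
    x: enter (2,6) at t=0.6120
    y: enter (2,5) at t=1.5400 ← occupied
  → r_2 = 1.5400
beam 3: φ=45°, α=300°
  dir = (cos 300°, sin 300°) = (0.5000, -0.8660); from cell (3,6)
  next x-line at t=0.9400, next y-line at t=0.8891; Δt_x=2.0000, Δt_y=1.1547
    y: enter (3,5) at t=0.8891
    x: enter (4,5) at t=0.9400 ← occupied
  → r_3 = 0.9400
beam 4: φ=90°, α=345°
  dir = (cos 345°, sin 345°) = (0.9659, -0.2588); from cell (3,6)
  next x-line at t=0.4866, next y-line at t=2.9751; Δt_x=1.0353, Δt_y=3.8637
    x: enter (4,6) at t=0.4866
    x: enter (5,6) at t=1.5219 ← occupied
  → r_4 = 1.5219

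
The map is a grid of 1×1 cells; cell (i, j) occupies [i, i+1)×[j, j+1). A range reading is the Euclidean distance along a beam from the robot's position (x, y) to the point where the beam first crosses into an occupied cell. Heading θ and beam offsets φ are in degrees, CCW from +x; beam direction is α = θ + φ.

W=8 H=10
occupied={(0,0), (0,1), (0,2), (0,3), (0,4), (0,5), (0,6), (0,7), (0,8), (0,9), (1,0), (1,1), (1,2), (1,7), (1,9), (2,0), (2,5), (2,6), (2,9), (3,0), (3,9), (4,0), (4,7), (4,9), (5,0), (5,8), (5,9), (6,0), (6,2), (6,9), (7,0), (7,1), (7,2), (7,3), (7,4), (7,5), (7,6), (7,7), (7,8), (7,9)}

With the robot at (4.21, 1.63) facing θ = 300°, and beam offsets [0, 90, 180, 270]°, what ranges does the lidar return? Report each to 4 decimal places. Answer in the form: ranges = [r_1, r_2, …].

beam 1: φ=0°, α=300°
  cosα=0.5000 sinα=-0.8660 | (4,1) | tMaxX 1.5800 tMaxY 0.7275 | tΔX 2.0000 tΔY 1.1547
    t=0.7275 [y] (4,0) — stop
  → r_1 = 0.7275
beam 2: φ=90°, α=30°
  cosα=0.8660 sinα=0.5000 | (4,1) | tMaxX 0.9122 tMaxY 0.7400 | tΔX 1.1547 tΔY 2.0000
    t=0.7400 [y] (4,2)
    t=0.9122 [x] (5,2)
    t=2.0669 [x] (6,2) — stop
  → r_2 = 2.0669
beam 3: φ=180°, α=120°
  cosα=-0.5000 sinα=0.8660 | (4,1) | tMaxX 0.4200 tMaxY 0.4272 | tΔX 2.0000 tΔY 1.1547
    t=0.4200 [x] (3,1)
    t=0.4272 [y] (3,2)
    t=1.5819 [y] (3,3)
    t=2.4200 [x] (2,3)
    t=2.7366 [y] (2,4)
    t=3.8913 [y] (2,5) — stop
  → r_3 = 3.8913
beam 4: φ=270°, α=210°
  cosα=-0.8660 sinα=-0.5000 | (4,1) | tMaxX 0.2425 tMaxY 1.2600 | tΔX 1.1547 tΔY 2.0000
    t=0.2425 [x] (3,1)
    t=1.2600 [y] (3,0) — stop
  → r_4 = 1.2600

ranges = [0.7275, 2.0669, 3.8913, 1.2600]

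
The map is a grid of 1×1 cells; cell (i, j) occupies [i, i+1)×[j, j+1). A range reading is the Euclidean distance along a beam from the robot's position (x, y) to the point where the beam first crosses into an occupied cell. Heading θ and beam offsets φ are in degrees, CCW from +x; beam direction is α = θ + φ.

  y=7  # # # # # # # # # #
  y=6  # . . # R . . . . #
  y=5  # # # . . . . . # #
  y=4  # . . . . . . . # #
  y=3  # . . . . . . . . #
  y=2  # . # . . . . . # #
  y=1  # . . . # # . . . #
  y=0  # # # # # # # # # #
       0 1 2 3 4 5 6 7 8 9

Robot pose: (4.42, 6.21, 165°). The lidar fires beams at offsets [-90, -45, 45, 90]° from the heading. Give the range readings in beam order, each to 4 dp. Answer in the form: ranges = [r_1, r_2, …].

beam 1: φ=-90°, α=75°
  cosα=0.2588 sinα=0.9659 | (4,6) | tMaxX 2.2409 tMaxY 0.8179 | tΔX 3.8637 tΔY 1.0353
    t=0.8179 [y] (4,7) — stop
  → r_1 = 0.8179
beam 2: φ=-45°, α=120°
  cosα=-0.5000 sinα=0.8660 | (4,6) | tMaxX 0.8400 tMaxY 0.9122 | tΔX 2.0000 tΔY 1.1547
    t=0.8400 [x] (3,6) — stop
  → r_2 = 0.8400
beam 3: φ=45°, α=210°
  cosα=-0.8660 sinα=-0.5000 | (4,6) | tMaxX 0.4850 tMaxY 0.4200 | tΔX 1.1547 tΔY 2.0000
    t=0.4200 [y] (4,5)
    t=0.4850 [x] (3,5)
    t=1.6397 [x] (2,5) — stop
  → r_3 = 1.6397
beam 4: φ=90°, α=255°
  cosα=-0.2588 sinα=-0.9659 | (4,6) | tMaxX 1.6228 tMaxY 0.2174 | tΔX 3.8637 tΔY 1.0353
    t=0.2174 [y] (4,5)
    t=1.2527 [y] (4,4)
    t=1.6228 [x] (3,4)
    t=2.2880 [y] (3,3)
    t=3.3232 [y] (3,2)
    t=4.3585 [y] (3,1)
    t=5.3938 [y] (3,0) — stop
  → r_4 = 5.3938

ranges = [0.8179, 0.8400, 1.6397, 5.3938]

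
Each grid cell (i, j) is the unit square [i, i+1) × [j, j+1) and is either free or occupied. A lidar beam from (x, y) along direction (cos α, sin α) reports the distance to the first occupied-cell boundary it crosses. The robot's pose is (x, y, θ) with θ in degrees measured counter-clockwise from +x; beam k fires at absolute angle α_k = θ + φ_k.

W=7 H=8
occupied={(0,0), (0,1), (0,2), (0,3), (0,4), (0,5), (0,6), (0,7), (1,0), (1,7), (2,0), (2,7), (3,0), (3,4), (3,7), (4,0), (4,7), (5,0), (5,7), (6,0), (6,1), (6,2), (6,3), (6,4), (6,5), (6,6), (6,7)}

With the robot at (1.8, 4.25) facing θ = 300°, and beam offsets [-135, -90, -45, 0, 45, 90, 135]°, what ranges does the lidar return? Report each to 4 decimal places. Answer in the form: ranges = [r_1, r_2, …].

beam 1: φ=-135°, α=165°
  cosα=-0.9659 sinα=0.2588 | (1,4) | tMaxX 0.8282 tMaxY 2.8978 | tΔX 1.0353 tΔY 3.8637
    t=0.8282 [x] (0,4) — stop
  → r_1 = 0.8282
beam 2: φ=-90°, α=210°
  cosα=-0.8660 sinα=-0.5000 | (1,4) | tMaxX 0.9238 tMaxY 0.5000 | tΔX 1.1547 tΔY 2.0000
    t=0.5000 [y] (1,3)
    t=0.9238 [x] (0,3) — stop
  → r_2 = 0.9238
beam 3: φ=-45°, α=255°
  cosα=-0.2588 sinα=-0.9659 | (1,4) | tMaxX 3.0910 tMaxY 0.2588 | tΔX 3.8637 tΔY 1.0353
    t=0.2588 [y] (1,3)
    t=1.2941 [y] (1,2)
    t=2.3294 [y] (1,1)
    t=3.0910 [x] (0,1) — stop
  → r_3 = 3.0910
beam 4: φ=0°, α=300°
  cosα=0.5000 sinα=-0.8660 | (1,4) | tMaxX 0.4000 tMaxY 0.2887 | tΔX 2.0000 tΔY 1.1547
    t=0.2887 [y] (1,3)
    t=0.4000 [x] (2,3)
    t=1.4434 [y] (2,2)
    t=2.4000 [x] (3,2)
    t=2.5981 [y] (3,1)
    t=3.7528 [y] (3,0) — stop
  → r_4 = 3.7528
beam 5: φ=45°, α=345°
  cosα=0.9659 sinα=-0.2588 | (1,4) | tMaxX 0.2071 tMaxY 0.9659 | tΔX 1.0353 tΔY 3.8637
    t=0.2071 [x] (2,4)
    t=0.9659 [y] (2,3)
    t=1.2423 [x] (3,3)
    t=2.2776 [x] (4,3)
    t=3.3129 [x] (5,3)
    t=4.3482 [x] (6,3) — stop
  → r_5 = 4.3482
beam 6: φ=90°, α=30°
  cosα=0.8660 sinα=0.5000 | (1,4) | tMaxX 0.2309 tMaxY 1.5000 | tΔX 1.1547 tΔY 2.0000
    t=0.2309 [x] (2,4)
    t=1.3856 [x] (3,4) — stop
  → r_6 = 1.3856
beam 7: φ=135°, α=75°
  cosα=0.2588 sinα=0.9659 | (1,4) | tMaxX 0.7727 tMaxY 0.7765 | tΔX 3.8637 tΔY 1.0353
    t=0.7727 [x] (2,4)
    t=0.7765 [y] (2,5)
    t=1.8117 [y] (2,6)
    t=2.8470 [y] (2,7) — stop
  → r_7 = 2.8470

ranges = [0.8282, 0.9238, 3.0910, 3.7528, 4.3482, 1.3856, 2.8470]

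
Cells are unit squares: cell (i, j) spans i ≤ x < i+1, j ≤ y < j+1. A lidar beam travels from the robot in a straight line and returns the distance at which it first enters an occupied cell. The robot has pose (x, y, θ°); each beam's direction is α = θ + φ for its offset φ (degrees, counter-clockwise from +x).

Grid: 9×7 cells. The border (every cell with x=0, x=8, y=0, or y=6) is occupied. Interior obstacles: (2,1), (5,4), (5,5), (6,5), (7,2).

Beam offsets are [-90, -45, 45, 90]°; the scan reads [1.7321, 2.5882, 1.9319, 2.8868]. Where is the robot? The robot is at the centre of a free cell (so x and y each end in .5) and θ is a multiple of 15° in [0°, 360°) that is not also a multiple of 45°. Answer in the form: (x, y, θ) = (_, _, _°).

(x, y, θ) = (3.5, 3.5, 330°)

Candidates: 30 free-cell centres × 16 headings = 480 poses. Raycast each; keep the one whose scan matches to 4 dp.
  (7.5, 3.5, 60°): beam 1 = 0.5774 ≠ 1.7321 ✗
  (3.5, 1.5, 300°): beam 1 = 0.5774 ≠ 1.7321 ✗
  (6.5, 1.5, 75°): beam 1 = 1.5529 ≠ 1.7321 ✗
  …
  (3.5, 3.5, 330°): r_1=1.7321, r_2=2.5882, r_3=1.9319, r_4=2.8868 — all match ✓
No second candidate reproduces the full scan.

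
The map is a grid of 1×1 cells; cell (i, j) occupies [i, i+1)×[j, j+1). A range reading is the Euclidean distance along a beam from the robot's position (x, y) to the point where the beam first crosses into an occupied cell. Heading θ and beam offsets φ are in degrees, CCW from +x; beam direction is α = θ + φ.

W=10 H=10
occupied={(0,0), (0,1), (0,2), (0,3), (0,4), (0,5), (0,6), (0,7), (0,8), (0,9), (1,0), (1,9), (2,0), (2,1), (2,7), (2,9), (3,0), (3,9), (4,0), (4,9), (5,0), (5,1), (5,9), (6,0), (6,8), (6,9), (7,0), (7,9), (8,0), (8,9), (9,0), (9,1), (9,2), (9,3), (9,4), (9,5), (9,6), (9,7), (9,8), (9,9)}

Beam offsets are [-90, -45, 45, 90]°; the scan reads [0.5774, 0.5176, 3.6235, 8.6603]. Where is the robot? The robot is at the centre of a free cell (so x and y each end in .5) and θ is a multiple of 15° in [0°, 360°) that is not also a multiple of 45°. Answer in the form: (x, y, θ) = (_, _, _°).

The pose lattice has 60·16 = 960 candidates. Test each by forward raycasting.
  (4.5, 3.5, 15°): beam 1 = 1.9319 ≠ 0.5774 ✗
  (3.5, 1.5, 30°): beam 2 = 1.5529 ≠ 0.5176 ✗
  (2.5, 4.5, 105°): beam 1 = 6.7293 ≠ 0.5774 ✗
  (2.5, 2.5, 345°): beam 1 = 0.5176 ≠ 0.5774 ✗
  (7.5, 8.5, 210°): beam 3 = 6.7293 ≠ 3.6235 ✗
  …
  (1.5, 5.5, 240°): r_1=0.5774, r_2=0.5176, r_3=3.6235, r_4=8.6603 — all match ✓
No second candidate reproduces the full scan.

(x, y, θ) = (1.5, 5.5, 240°)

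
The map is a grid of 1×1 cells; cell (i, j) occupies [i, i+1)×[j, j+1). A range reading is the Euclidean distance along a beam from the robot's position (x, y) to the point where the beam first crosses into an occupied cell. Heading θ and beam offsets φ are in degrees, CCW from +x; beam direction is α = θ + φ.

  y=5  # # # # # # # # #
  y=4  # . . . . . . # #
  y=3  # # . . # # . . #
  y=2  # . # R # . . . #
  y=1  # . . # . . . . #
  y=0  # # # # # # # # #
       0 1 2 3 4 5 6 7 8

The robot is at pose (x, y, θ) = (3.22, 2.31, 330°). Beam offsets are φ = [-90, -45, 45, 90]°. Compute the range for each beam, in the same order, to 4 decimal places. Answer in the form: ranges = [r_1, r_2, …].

beam 1: φ=-90°, α=240°
  direction (-0.5000, -0.8660); cell (3,2); t to first gridline: x 0.4400, y 0.3580 (then +2.0000 / +1.1547)
    (3,1) via y @ 0.3580  # hit
  → r_1 = 0.3580
beam 2: φ=-45°, α=285°
  direction (0.2588, -0.9659); cell (3,2); t to first gridline: x 3.0137, y 0.3209 (then +3.8637 / +1.0353)
    (3,1) via y @ 0.3209  # hit
  → r_2 = 0.3209
beam 3: φ=45°, α=15°
  direction (0.9659, 0.2588); cell (3,2); t to first gridline: x 0.8075, y 2.6660 (then +1.0353 / +3.8637)
    (4,2) via x @ 0.8075  # hit
  → r_3 = 0.8075
beam 4: φ=90°, α=60°
  direction (0.5000, 0.8660); cell (3,2); t to first gridline: x 1.5600, y 0.7967 (then +2.0000 / +1.1547)
    (3,3) via y @ 0.7967
    (4,3) via x @ 1.5600  # hit
  → r_4 = 1.5600

ranges = [0.3580, 0.3209, 0.8075, 1.5600]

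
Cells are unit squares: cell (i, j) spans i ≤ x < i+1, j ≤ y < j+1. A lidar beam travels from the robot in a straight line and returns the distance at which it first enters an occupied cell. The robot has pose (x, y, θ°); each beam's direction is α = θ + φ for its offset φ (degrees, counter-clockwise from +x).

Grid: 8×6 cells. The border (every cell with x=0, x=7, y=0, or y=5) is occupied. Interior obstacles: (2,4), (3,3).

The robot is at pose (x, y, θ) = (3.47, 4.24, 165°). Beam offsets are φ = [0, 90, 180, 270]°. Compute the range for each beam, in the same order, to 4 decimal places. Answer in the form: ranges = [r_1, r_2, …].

ranges = [0.4866, 0.2485, 3.6545, 0.7868]

beam 1: φ=0°, α=165°
  dir = (cos 165°, sin 165°) = (-0.9659, 0.2588); from cell (3,4)
  next x-line at t=0.4866, next y-line at t=2.9364; Δt_x=1.0353, Δt_y=3.8637
    x: enter (2,4) at t=0.4866 ← occupied
  → r_1 = 0.4866
beam 2: φ=90°, α=255°
  dir = (cos 255°, sin 255°) = (-0.2588, -0.9659); from cell (3,4)
  next x-line at t=1.8159, next y-line at t=0.2485; Δt_x=3.8637, Δt_y=1.0353
    y: enter (3,3) at t=0.2485 ← occupied
  → r_2 = 0.2485
beam 3: φ=180°, α=345°
  dir = (cos 345°, sin 345°) = (0.9659, -0.2588); from cell (3,4)
  next x-line at t=0.5487, next y-line at t=0.9273; Δt_x=1.0353, Δt_y=3.8637
    x: enter (4,4) at t=0.5487
    y: enter (4,3) at t=0.9273
    x: enter (5,3) at t=1.5840
    x: enter (6,3) at t=2.6192
    x: enter (7,3) at t=3.6545 ← occupied
  → r_3 = 3.6545
beam 4: φ=270°, α=75°
  dir = (cos 75°, sin 75°) = (0.2588, 0.9659); from cell (3,4)
  next x-line at t=2.0478, next y-line at t=0.7868; Δt_x=3.8637, Δt_y=1.0353
    y: enter (3,5) at t=0.7868 ← occupied
  → r_4 = 0.7868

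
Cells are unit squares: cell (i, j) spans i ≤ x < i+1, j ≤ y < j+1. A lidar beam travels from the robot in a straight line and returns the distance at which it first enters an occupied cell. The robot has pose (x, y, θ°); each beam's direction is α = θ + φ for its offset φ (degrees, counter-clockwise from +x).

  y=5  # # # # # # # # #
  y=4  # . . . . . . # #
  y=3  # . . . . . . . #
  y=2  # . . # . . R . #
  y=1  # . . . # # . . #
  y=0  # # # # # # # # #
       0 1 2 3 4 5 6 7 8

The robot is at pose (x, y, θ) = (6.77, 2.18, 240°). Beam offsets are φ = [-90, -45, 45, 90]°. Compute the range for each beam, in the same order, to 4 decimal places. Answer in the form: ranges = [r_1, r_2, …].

ranges = [5.6400, 0.7972, 1.2216, 1.4203]

beam 1: φ=-90°, α=150°
  direction (-0.8660, 0.5000); cell (6,2); t to first gridline: x 0.8891, y 1.6400 (then +1.1547 / +2.0000)
    (5,2) via x @ 0.8891
    (5,3) via y @ 1.6400
    (4,3) via x @ 2.0438
    (3,3) via x @ 3.1985
    (3,4) via y @ 3.6400
    (2,4) via x @ 4.3532
    (1,4) via x @ 5.5079
    (1,5) via y @ 5.6400  # hit
  → r_1 = 5.6400
beam 2: φ=-45°, α=195°
  direction (-0.9659, -0.2588); cell (6,2); t to first gridline: x 0.7972, y 0.6955 (then +1.0353 / +3.8637)
    (6,1) via y @ 0.6955
    (5,1) via x @ 0.7972  # hit
  → r_2 = 0.7972
beam 3: φ=45°, α=285°
  direction (0.2588, -0.9659); cell (6,2); t to first gridline: x 0.8887, y 0.1863 (then +3.8637 / +1.0353)
    (6,1) via y @ 0.1863
    (7,1) via x @ 0.8887
    (7,0) via y @ 1.2216  # hit
  → r_3 = 1.2216
beam 4: φ=90°, α=330°
  direction (0.8660, -0.5000); cell (6,2); t to first gridline: x 0.2656, y 0.3600 (then +1.1547 / +2.0000)
    (7,2) via x @ 0.2656
    (7,1) via y @ 0.3600
    (8,1) via x @ 1.4203  # hit
  → r_4 = 1.4203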